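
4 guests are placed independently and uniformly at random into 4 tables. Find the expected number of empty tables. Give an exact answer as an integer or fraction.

81/64

Let Xⱼ=1 if table j is empty. P(Xⱼ=1) = ((4-1)/4)^4 = 81/256.
By linearity, E[#empty] = 4·81/256 = 81/64.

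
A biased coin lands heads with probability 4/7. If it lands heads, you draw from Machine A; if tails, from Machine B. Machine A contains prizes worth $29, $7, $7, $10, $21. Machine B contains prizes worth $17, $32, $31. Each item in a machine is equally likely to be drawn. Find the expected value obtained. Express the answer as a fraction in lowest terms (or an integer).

696/35 dollars

E[X | Machine A] = (29 + 7 + 7 + 10 + 21)/5 = 74/5
E[X | Machine B] = (17 + 32 + 31)/3 = 80/3
E[X] = (4/7)·74/5 + (3/7)·80/3 = 696/35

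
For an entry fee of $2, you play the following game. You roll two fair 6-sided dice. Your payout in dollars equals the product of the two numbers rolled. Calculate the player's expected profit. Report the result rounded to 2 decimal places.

$10.25

Distribution of the product of the two numbers rolled: 1 w.p. 1/36, 2 w.p. 1/18, 3 w.p. 1/18, 4 w.p. 1/12, 5 w.p. 1/18, 6 w.p. 1/9, …
E[payout] = (1/36)·1 + (1/18)·2 + (1/18)·3 + (1/12)·4 + (1/18)·5 + (1/9)·6 + (1/18)·8 + (1/36)·9 + (1/18)·10 + (1/9)·12 + (1/18)·15 + (1/36)·16 + (1/18)·18 + (1/18)·20 + (1/18)·24 + (1/36)·25 + (1/18)·30 + (1/36)·36 = 49/4
Expected profit = 49/4 − 2 = 41/4 ≈ $10.25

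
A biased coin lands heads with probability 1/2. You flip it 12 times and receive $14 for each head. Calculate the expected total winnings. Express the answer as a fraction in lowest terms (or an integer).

E[#heads] = 12·1/2 = 6 (linearity over flips).
E[winnings] = 14·6 = 84.

$84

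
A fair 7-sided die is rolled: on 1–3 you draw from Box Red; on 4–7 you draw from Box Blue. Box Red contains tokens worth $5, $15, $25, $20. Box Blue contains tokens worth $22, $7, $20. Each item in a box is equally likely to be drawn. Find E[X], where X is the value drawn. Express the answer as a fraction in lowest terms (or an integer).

E[X | Box Red] = (5 + 15 + 25 + 20)/4 = 65/4
E[X | Box Blue] = (22 + 7 + 20)/3 = 49/3
E[X] = (3/7)·65/4 + (4/7)·49/3 = 1369/84

1369/84 dollars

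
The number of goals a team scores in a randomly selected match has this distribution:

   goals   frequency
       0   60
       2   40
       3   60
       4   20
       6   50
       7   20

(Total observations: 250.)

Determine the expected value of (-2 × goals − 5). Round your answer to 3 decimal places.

Total = 250, so P(goals=0) = 60/250, etc.
E[-2x-5] = (6/25)·(-5) + (4/25)·(-9) + (6/25)·(-11) + (2/25)·(-13) + (1/5)·(-17) + (2/25)·(-19)
     = -281/25 ≈ -11.240

-11.240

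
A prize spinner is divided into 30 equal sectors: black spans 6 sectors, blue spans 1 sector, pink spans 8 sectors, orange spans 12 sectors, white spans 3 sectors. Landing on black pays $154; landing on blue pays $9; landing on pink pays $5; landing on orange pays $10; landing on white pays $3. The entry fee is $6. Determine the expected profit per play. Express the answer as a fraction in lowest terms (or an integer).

461/15 dollars

E[payout] = (6/30)·154 + (1/30)·9 + (8/30)·5 + (12/30)·10 + (3/30)·3 = 551/15
Expected profit = 551/15 − 6 = 461/15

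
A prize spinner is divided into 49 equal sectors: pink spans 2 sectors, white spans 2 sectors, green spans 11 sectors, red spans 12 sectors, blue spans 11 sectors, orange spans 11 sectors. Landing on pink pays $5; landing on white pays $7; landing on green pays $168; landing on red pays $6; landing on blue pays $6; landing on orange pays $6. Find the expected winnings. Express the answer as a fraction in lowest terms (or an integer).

E[payout] = (2/49)·5 + (2/49)·7 + (11/49)·168 + (12/49)·6 + (11/49)·6 + (11/49)·6 = 2076/49

2076/49 dollars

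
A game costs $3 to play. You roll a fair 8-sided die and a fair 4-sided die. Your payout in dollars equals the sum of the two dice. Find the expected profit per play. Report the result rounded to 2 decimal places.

$4.00

Distribution of the sum of the two dice: 2 w.p. 1/32, 3 w.p. 1/16, 4 w.p. 3/32, 5 w.p. 1/8, 6 w.p. 1/8, 7 w.p. 1/8, …
E[payout] = (1/32)·2 + (1/16)·3 + (3/32)·4 + (1/8)·5 + (1/8)·6 + (1/8)·7 + (1/8)·8 + (1/8)·9 + (3/32)·10 + (1/16)·11 + (1/32)·12 = 7
Expected profit = 7 − 3 = 4 ≈ $4.00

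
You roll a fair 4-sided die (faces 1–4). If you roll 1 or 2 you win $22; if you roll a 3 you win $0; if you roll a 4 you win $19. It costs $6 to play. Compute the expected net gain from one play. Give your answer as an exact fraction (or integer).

39/4 dollars

E[payout] = (1/4)·0 + (1/4)·19 + (1/2)·22 = 63/4
Expected profit = 63/4 − 6 = 39/4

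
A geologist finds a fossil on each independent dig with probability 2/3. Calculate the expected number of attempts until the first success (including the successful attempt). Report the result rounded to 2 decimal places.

For a geometric distribution, E[trials] = 1/p = 1/(2/3) = 3/2.
≈ 1.50

1.50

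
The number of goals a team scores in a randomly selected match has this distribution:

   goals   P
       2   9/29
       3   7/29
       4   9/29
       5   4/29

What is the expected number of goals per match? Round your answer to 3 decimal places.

E[X] = (9/29)·2 + (7/29)·3 + (9/29)·4 + (4/29)·5
     = 95/29 ≈ 3.276

3.276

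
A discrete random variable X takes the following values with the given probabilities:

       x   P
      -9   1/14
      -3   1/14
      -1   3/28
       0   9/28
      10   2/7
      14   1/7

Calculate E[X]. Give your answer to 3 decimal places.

3.893

E[X] = (1/14)·(-9) + (1/14)·(-3) + (3/28)·(-1) + (9/28)·0 + (2/7)·10 + (1/7)·14
     = 109/28 ≈ 3.893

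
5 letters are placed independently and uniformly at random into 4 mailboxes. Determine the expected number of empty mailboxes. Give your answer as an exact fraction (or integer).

243/256

Let Xⱼ=1 if mailbox j is empty. P(Xⱼ=1) = ((4-1)/4)^5 = 243/1024.
By linearity, E[#empty] = 4·243/1024 = 243/256.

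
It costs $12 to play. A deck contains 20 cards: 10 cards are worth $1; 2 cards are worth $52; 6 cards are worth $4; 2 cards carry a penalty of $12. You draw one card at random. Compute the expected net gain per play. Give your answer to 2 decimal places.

-$6.30

E[payout] = (10/20)·1 + (2/20)·52 + (6/20)·4 + (2/20)·(-12) = 57/10
Expected profit = 57/10 − 12 = -63/10 ≈ -$6.30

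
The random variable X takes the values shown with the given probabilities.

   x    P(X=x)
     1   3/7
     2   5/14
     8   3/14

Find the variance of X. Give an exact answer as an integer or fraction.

363/49

E[X] = (3/7)·1 + (5/14)·2 + (3/14)·8 = 20/7
E[X²] = (3/7)·1 + (5/14)·4 + (3/14)·64 = 109/7
Var(X) = 109/7 − (20/7)² = 363/49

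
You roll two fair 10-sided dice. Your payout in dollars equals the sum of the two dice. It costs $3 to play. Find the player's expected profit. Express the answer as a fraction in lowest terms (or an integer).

$8

Distribution of the sum of the two dice: 2 w.p. 1/100, 3 w.p. 1/50, 4 w.p. 3/100, 5 w.p. 1/25, 6 w.p. 1/20, 7 w.p. 3/50, …
E[payout] = (1/100)·2 + (1/50)·3 + (3/100)·4 + (1/25)·5 + (1/20)·6 + (3/50)·7 + (7/100)·8 + (2/25)·9 + (9/100)·10 + (1/10)·11 + (9/100)·12 + (2/25)·13 + (7/100)·14 + (3/50)·15 + (1/20)·16 + (1/25)·17 + (3/100)·18 + (1/50)·19 + (1/100)·20 = 11
Expected profit = 11 − 3 = 8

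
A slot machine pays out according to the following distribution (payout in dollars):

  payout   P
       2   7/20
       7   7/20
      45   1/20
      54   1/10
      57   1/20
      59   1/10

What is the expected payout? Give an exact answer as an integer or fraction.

391/20 dollars

E[X] = (7/20)·2 + (7/20)·7 + (1/20)·45 + (1/10)·54 + (1/20)·57 + (1/10)·59
     = 391/20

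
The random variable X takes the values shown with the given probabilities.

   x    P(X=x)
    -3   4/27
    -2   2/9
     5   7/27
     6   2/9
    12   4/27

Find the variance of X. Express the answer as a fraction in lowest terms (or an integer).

18704/729

E[X] = (4/27)·(-3) + (2/9)·(-2) + (7/27)·5 + (2/9)·6 + (4/27)·12 = 95/27
E[X²] = (4/27)·9 + (2/9)·4 + (7/27)·25 + (2/9)·36 + (4/27)·144 = 1027/27
Var(X) = 1027/27 − (95/27)² = 18704/729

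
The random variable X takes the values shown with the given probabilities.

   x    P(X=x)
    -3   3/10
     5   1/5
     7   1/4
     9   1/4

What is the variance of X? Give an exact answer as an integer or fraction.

E[X] = (3/10)·(-3) + (1/5)·5 + (1/4)·7 + (1/4)·9 = 41/10
E[X²] = (3/10)·9 + (1/5)·25 + (1/4)·49 + (1/4)·81 = 201/5
Var(X) = 201/5 − (41/10)² = 2339/100

2339/100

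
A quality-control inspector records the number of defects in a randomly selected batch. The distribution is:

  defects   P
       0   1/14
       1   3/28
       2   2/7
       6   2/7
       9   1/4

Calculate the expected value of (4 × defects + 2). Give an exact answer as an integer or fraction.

E[4x+2] = (1/14)·2 + (3/28)·6 + (2/7)·10 + (2/7)·26 + (1/4)·38
     = 144/7

144/7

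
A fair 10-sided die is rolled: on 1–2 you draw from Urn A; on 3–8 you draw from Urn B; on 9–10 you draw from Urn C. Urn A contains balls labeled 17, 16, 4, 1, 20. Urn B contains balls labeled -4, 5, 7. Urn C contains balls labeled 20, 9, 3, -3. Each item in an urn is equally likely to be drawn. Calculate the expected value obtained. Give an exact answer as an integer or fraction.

537/100

E[X | Urn A] = (17 + 16 + 4 + 1 + 20)/5 = 58/5
E[X | Urn B] = (-4 + 5 + 7)/3 = 8/3
E[X | Urn C] = (20 + 9 + 3 − 3)/4 = 29/4
E[X] = (1/5)·58/5 + (3/5)·8/3 + (1/5)·29/4 = 537/100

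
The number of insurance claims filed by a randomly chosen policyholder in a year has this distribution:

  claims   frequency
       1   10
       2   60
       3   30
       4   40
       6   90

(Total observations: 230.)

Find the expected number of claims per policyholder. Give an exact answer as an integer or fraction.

4

Total = 230, so P(claims=1) = 10/230, etc.
E[X] = (1/23)·1 + (6/23)·2 + (3/23)·3 + (4/23)·4 + (9/23)·6
     = 4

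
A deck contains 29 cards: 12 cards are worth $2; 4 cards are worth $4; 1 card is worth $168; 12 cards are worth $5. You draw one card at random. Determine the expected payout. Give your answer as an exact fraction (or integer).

E[payout] = (12/29)·2 + (4/29)·4 + (1/29)·168 + (12/29)·5 = 268/29

268/29 dollars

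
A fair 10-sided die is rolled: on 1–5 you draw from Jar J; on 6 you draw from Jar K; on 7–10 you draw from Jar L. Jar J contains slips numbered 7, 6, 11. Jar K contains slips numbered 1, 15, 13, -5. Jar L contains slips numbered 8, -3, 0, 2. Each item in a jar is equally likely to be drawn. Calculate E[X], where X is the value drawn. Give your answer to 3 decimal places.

5.300

E[X | Jar J] = (7 + 6 + 11)/3 = 8
E[X | Jar K] = (1 + 15 + 13 − 5)/4 = 6
E[X | Jar L] = (8 − 3 + 0 + 2)/4 = 7/4
E[X] = (1/2)·8 + (1/10)·6 + (2/5)·7/4 = 53/10 ≈ 5.300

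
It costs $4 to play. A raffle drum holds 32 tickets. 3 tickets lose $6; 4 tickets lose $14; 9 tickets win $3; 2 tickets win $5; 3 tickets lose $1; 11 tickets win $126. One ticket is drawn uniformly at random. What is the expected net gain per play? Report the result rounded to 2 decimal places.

$38.06

E[payout] = (3/32)·(-6) + (4/32)·(-14) + (9/32)·3 + (2/32)·5 + (3/32)·(-1) + (11/32)·126 = 673/16
Expected profit = 673/16 − 4 = 609/16 ≈ $38.06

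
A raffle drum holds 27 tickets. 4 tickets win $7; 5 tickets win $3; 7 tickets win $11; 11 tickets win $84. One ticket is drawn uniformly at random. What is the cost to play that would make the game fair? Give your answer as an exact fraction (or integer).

E[payout] = (4/27)·7 + (5/27)·3 + (7/27)·11 + (11/27)·84 = 116/3
Fair fee = E[payout] = 116/3

116/3 dollars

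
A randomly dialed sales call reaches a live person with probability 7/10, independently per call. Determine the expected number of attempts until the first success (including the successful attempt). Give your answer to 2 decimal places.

For a geometric distribution, E[trials] = 1/p = 1/(7/10) = 10/7.
≈ 1.43

1.43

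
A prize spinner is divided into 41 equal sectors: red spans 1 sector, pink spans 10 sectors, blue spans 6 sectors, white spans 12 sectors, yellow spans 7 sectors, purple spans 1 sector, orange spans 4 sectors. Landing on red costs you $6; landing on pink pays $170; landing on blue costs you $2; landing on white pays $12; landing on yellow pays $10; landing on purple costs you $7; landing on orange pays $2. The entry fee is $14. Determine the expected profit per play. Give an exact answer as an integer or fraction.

1323/41 dollars

E[payout] = (1/41)·(-6) + (10/41)·170 + (6/41)·(-2) + (12/41)·12 + (7/41)·10 + (1/41)·(-7) + (4/41)·2 = 1897/41
Expected profit = 1897/41 − 14 = 1323/41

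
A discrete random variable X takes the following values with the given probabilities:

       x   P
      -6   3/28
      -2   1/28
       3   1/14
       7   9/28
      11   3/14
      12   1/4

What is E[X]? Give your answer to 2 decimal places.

7.11

E[X] = (3/28)·(-6) + (1/28)·(-2) + (1/14)·3 + (9/28)·7 + (3/14)·11 + (1/4)·12
     = 199/28 ≈ 7.11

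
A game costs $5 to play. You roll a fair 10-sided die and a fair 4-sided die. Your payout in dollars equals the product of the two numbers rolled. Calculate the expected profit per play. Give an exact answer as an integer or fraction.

35/4 dollars

Distribution of the product of the two numbers rolled: 1 w.p. 1/40, 2 w.p. 1/20, 3 w.p. 1/20, 4 w.p. 3/40, 5 w.p. 1/40, 6 w.p. 3/40, …
E[payout] = (1/40)·1 + (1/20)·2 + (1/20)·3 + (3/40)·4 + (1/40)·5 + (3/40)·6 + (1/40)·7 + (3/40)·8 + (1/20)·9 + (1/20)·10 + (3/40)·12 + (1/40)·14 + (1/40)·15 + (1/20)·16 + (1/20)·18 + (1/20)·20 + (1/40)·21 + (1/20)·24 + (1/40)·27 + (1/40)·28 + (1/40)·30 + (1/40)·32 + (1/40)·36 + (1/40)·40 = 55/4
Expected profit = 55/4 − 5 = 35/4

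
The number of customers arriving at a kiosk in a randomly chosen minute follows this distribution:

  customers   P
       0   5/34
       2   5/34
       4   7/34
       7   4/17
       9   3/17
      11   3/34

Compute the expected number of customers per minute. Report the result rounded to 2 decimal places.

5.32

E[X] = (5/34)·0 + (5/34)·2 + (7/34)·4 + (4/17)·7 + (3/17)·9 + (3/34)·11
     = 181/34 ≈ 5.32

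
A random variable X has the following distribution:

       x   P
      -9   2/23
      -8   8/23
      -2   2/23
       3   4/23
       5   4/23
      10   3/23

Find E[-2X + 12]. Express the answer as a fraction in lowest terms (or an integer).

324/23

E[-2x+12] = (2/23)·30 + (8/23)·28 + (2/23)·16 + (4/23)·6 + (4/23)·2 + (3/23)·(-8)
     = 324/23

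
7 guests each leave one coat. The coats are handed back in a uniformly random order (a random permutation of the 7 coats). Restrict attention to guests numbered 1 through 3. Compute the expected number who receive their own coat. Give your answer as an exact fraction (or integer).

3/7

Let Xᵢ = 1 if person i gets their own coat. For each i, P(Xᵢ=1) = 1/7.
By linearity of expectation, E[X₁+…+X_3] = 3·(1/7) = 3/7.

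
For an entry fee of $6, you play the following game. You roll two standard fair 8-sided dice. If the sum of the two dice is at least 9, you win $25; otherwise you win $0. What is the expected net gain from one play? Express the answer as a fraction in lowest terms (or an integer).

129/16 dollars

E[payout] = (7/16)·0 + (9/16)·25 = 225/16
Expected profit = 225/16 − 6 = 129/16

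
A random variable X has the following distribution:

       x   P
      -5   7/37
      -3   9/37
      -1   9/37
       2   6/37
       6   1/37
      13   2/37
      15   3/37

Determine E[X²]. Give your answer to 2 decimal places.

36.16

E[X²] = (7/37)·25 + (9/37)·9 + (9/37)·1 + (6/37)·4 + (1/37)·36 + (2/37)·169 + (3/37)·225
     = 1338/37 ≈ 36.16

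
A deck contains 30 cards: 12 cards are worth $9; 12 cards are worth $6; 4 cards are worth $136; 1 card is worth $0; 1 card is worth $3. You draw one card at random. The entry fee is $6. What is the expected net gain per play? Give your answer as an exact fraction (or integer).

E[payout] = (12/30)·9 + (12/30)·6 + (4/30)·136 + (1/30)·0 + (1/30)·3 = 727/30
Expected profit = 727/30 − 6 = 547/30

547/30 dollars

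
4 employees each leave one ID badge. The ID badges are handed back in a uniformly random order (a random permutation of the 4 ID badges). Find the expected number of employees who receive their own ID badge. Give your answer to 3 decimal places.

Let Xᵢ = 1 if person i gets their own ID badge. For each i, P(Xᵢ=1) = 1/4.
By linearity of expectation, E[X₁+…+X_4] = 4·(1/4) = 1.
≈ 1.000

1.000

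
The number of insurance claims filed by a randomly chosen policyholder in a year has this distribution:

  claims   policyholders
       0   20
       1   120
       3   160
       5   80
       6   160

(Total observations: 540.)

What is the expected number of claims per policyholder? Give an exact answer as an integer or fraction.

98/27

Total = 540, so P(claims=0) = 20/540, etc.
E[X] = (1/27)·0 + (2/9)·1 + (8/27)·3 + (4/27)·5 + (8/27)·6
     = 98/27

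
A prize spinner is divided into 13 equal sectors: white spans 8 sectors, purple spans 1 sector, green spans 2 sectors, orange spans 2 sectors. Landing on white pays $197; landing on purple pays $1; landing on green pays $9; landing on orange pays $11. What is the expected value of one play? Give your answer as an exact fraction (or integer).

1617/13 dollars

E[payout] = (8/13)·197 + (1/13)·1 + (2/13)·9 + (2/13)·11 = 1617/13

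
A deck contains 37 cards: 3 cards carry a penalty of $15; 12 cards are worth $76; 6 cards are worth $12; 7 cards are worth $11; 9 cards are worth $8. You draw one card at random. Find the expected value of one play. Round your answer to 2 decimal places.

$29.41

E[payout] = (3/37)·(-15) + (12/37)·76 + (6/37)·12 + (7/37)·11 + (9/37)·8 = 1088/37
≈ $29.41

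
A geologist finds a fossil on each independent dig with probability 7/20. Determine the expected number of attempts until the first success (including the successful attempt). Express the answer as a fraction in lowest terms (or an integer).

For a geometric distribution, E[trials] = 1/p = 1/(7/20) = 20/7.

20/7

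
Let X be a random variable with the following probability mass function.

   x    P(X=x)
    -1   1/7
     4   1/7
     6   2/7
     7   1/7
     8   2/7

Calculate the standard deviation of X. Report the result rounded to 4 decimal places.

2.9207

E[X] = 38/7, E[X²] = 38
Var(X) = E[X²] − (E[X])² = 38 − 1444/49 = 418/49
SD(X) = √(418/49) ≈ 2.9207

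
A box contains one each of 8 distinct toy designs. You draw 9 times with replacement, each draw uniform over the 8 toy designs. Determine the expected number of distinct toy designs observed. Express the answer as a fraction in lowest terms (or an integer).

93864121/16777216

Let Xⱼ=1 if type j appears at least once. P(Xⱼ=1) = 1 − ((8−1)/8)^9 = 93864121/134217728.
E[#distinct] = 8·93864121/134217728 = 93864121/16777216.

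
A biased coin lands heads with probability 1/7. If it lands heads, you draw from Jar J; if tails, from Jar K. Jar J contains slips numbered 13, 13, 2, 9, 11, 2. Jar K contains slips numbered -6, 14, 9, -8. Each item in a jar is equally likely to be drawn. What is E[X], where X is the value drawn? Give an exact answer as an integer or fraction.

131/42

E[X | Jar J] = (13 + 13 + 2 + 9 + 11 + 2)/6 = 25/3
E[X | Jar K] = (-6 + 14 + 9 − 8)/4 = 9/4
E[X] = (1/7)·25/3 + (6/7)·9/4 = 131/42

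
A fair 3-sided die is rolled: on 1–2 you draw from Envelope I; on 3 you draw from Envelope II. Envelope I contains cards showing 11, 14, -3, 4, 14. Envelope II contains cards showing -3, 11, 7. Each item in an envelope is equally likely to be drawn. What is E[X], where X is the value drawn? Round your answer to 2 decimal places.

7.00

E[X | Envelope I] = (11 + 14 − 3 + 4 + 14)/5 = 8
E[X | Envelope II] = (-3 + 11 + 7)/3 = 5
E[X] = (2/3)·8 + (1/3)·5 = 7 ≈ 7.00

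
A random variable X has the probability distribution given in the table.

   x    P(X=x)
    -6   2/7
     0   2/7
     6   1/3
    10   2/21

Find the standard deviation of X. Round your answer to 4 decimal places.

5.5024

E[X] = 26/21, E[X²] = 668/21
Var(X) = E[X²] − (E[X])² = 668/21 − 676/441 = 13352/441
SD(X) = √(13352/441) ≈ 5.5024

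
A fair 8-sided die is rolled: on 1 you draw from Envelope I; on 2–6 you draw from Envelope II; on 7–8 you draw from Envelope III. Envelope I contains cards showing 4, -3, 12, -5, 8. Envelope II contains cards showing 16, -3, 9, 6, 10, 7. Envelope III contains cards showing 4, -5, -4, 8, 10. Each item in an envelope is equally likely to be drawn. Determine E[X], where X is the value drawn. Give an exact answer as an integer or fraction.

459/80

E[X | Envelope I] = (4 − 3 + 12 − 5 + 8)/5 = 16/5
E[X | Envelope II] = (16 − 3 + 9 + 6 + 10 + 7)/6 = 15/2
E[X | Envelope III] = (4 − 5 − 4 + 8 + 10)/5 = 13/5
E[X] = (1/8)·16/5 + (5/8)·15/2 + (1/4)·13/5 = 459/80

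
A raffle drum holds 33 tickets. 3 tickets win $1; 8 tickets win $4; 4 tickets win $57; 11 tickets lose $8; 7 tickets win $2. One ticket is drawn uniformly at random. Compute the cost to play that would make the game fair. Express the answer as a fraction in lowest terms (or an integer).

63/11 dollars

E[payout] = (3/33)·1 + (8/33)·4 + (4/33)·57 + (11/33)·(-8) + (7/33)·2 = 63/11
Fair fee = E[payout] = 63/11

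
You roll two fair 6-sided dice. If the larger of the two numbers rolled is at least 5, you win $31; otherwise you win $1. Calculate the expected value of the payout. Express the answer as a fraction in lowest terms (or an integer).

53/3 dollars

E[payout] = (4/9)·1 + (5/9)·31 = 53/3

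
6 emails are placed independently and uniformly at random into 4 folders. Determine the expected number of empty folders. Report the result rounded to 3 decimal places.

0.712

Let Xⱼ=1 if folder j is empty. P(Xⱼ=1) = ((4-1)/4)^6 = 729/4096.
By linearity, E[#empty] = 4·729/4096 = 729/1024.
≈ 0.712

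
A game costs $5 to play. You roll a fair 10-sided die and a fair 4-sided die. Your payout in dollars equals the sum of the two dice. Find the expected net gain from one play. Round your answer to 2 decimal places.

Distribution of the sum of the two dice: 2 w.p. 1/40, 3 w.p. 1/20, 4 w.p. 3/40, 5 w.p. 1/10, 6 w.p. 1/10, 7 w.p. 1/10, …
E[payout] = (1/40)·2 + (1/20)·3 + (3/40)·4 + (1/10)·5 + (1/10)·6 + (1/10)·7 + (1/10)·8 + (1/10)·9 + (1/10)·10 + (1/10)·11 + (3/40)·12 + (1/20)·13 + (1/40)·14 = 8
Expected profit = 8 − 5 = 3 ≈ $3.00

$3.00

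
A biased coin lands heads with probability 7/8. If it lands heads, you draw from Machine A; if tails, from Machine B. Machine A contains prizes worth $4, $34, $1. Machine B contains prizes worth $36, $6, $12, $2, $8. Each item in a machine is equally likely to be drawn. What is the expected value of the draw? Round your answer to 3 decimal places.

E[X | Machine A] = (4 + 34 + 1)/3 = 13
E[X | Machine B] = (36 + 6 + 12 + 2 + 8)/5 = 64/5
E[X] = (7/8)·13 + (1/8)·64/5 = 519/40 ≈ 12.975

$12.975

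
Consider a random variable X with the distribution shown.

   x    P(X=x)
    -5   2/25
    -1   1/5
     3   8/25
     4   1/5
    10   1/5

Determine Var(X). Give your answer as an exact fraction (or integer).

11434/625

E[X] = (2/25)·(-5) + (1/5)·(-1) + (8/25)·3 + (1/5)·4 + (1/5)·10 = 79/25
E[X²] = (2/25)·25 + (1/5)·1 + (8/25)·9 + (1/5)·16 + (1/5)·100 = 707/25
Var(X) = 707/25 − (79/25)² = 11434/625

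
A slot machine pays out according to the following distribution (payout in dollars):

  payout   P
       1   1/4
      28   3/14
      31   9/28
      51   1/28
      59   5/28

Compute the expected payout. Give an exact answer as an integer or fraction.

200/7 dollars

E[X] = (1/4)·1 + (3/14)·28 + (9/28)·31 + (1/28)·51 + (5/28)·59
     = 200/7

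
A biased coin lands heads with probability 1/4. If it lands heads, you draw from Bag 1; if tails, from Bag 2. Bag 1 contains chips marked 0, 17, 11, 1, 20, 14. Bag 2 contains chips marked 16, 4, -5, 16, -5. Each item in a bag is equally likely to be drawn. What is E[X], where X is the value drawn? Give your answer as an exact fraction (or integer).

261/40

E[X | Bag 1] = (0 + 17 + 11 + 1 + 20 + 14)/6 = 21/2
E[X | Bag 2] = (16 + 4 − 5 + 16 − 5)/5 = 26/5
E[X] = (1/4)·21/2 + (3/4)·26/5 = 261/40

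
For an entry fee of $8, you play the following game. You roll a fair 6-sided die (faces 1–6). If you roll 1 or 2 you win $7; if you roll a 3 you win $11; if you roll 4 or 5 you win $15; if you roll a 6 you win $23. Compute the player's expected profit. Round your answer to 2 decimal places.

E[payout] = (1/3)·7 + (1/6)·11 + (1/3)·15 + (1/6)·23 = 13
Expected profit = 13 − 8 = 5 ≈ $5.00

$5.00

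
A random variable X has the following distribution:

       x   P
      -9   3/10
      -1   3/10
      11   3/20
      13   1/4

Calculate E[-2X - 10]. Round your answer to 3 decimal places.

E[-2x-10] = (3/10)·8 + (3/10)·(-8) + (3/20)·(-32) + (1/4)·(-36)
     = -69/5 ≈ -13.800

-13.800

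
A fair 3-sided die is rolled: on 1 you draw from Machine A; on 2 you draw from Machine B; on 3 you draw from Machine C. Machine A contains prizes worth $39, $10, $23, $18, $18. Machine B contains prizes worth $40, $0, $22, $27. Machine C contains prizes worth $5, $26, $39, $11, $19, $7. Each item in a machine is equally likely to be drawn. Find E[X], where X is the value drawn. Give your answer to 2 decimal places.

$20.56

E[X | Machine A] = (39 + 10 + 23 + 18 + 18)/5 = 108/5
E[X | Machine B] = (40 + 0 + 22 + 27)/4 = 89/4
E[X | Machine C] = (5 + 26 + 39 + 11 + 19 + 7)/6 = 107/6
E[X] = (1/3)·108/5 + (1/3)·89/4 + (1/3)·107/6 = 3701/180 ≈ 20.56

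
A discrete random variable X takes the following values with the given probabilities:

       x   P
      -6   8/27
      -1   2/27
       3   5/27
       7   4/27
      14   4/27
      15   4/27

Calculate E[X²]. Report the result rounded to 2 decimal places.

82.04

E[X²] = (8/27)·36 + (2/27)·1 + (5/27)·9 + (4/27)·49 + (4/27)·196 + (4/27)·225
     = 2215/27 ≈ 82.04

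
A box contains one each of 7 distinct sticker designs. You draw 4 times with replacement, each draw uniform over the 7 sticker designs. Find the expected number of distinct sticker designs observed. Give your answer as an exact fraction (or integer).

1105/343

Let Xⱼ=1 if type j appears at least once. P(Xⱼ=1) = 1 − ((7−1)/7)^4 = 1105/2401.
E[#distinct] = 7·1105/2401 = 1105/343.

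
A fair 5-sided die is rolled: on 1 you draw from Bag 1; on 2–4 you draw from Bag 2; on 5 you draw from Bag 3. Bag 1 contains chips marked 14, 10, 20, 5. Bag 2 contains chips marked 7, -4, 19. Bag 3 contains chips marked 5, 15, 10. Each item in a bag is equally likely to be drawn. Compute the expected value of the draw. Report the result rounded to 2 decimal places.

E[X | Bag 1] = (14 + 10 + 20 + 5)/4 = 49/4
E[X | Bag 2] = (7 − 4 + 19)/3 = 22/3
E[X | Bag 3] = (5 + 15 + 10)/3 = 10
E[X] = (1/5)·49/4 + (3/5)·22/3 + (1/5)·10 = 177/20 ≈ 8.85

8.85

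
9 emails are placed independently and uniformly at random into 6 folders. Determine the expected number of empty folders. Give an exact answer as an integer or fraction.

Let Xⱼ=1 if folder j is empty. P(Xⱼ=1) = ((6-1)/6)^9 = 1953125/10077696.
By linearity, E[#empty] = 6·1953125/10077696 = 1953125/1679616.

1953125/1679616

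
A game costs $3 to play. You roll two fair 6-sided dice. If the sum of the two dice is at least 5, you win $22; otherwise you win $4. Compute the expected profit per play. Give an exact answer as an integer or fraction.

$16

E[payout] = (1/6)·4 + (5/6)·22 = 19
Expected profit = 19 − 3 = 16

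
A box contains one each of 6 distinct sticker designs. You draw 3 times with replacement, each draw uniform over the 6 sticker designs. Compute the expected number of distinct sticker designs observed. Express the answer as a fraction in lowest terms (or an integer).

Let Xⱼ=1 if type j appears at least once. P(Xⱼ=1) = 1 − ((6−1)/6)^3 = 91/216.
E[#distinct] = 6·91/216 = 91/36.

91/36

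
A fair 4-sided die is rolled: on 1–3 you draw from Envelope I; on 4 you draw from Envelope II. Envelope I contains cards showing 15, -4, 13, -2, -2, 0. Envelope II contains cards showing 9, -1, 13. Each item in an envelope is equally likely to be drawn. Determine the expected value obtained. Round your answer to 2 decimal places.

4.25

E[X | Envelope I] = (15 − 4 + 13 − 2 − 2 + 0)/6 = 10/3
E[X | Envelope II] = (9 − 1 + 13)/3 = 7
E[X] = (3/4)·10/3 + (1/4)·7 = 17/4 ≈ 4.25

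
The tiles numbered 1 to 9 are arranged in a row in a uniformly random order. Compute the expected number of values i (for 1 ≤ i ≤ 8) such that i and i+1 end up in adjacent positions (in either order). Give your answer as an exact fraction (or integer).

For each i ∈ {1,…,8}, let Xᵢ = 1 if i and i+1 are adjacent. P(Xᵢ=1) = 2·(9−1)!/9! = 2/9.
By linearity, E[ΣXᵢ] = (8)·(2/9) = 16/9.

16/9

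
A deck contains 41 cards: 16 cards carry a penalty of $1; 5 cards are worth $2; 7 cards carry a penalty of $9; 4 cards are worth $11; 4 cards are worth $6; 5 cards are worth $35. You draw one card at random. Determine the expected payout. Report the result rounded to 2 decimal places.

$4.24

E[payout] = (16/41)·(-1) + (5/41)·2 + (7/41)·(-9) + (4/41)·11 + (4/41)·6 + (5/41)·35 = 174/41
≈ $4.24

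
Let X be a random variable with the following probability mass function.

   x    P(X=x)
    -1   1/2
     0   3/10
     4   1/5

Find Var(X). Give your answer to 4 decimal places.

3.6100

E[X] = (1/2)·(-1) + (3/10)·0 + (1/5)·4 = 3/10
E[X²] = (1/2)·1 + (3/10)·0 + (1/5)·16 = 37/10
Var(X) = 37/10 − (3/10)² = 361/100 ≈ 3.6100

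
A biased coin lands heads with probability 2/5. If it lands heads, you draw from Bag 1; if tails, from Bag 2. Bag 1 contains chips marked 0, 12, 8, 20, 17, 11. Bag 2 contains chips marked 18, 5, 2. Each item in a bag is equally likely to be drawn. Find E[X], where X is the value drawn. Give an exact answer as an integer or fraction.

E[X | Bag 1] = (0 + 12 + 8 + 20 + 17 + 11)/6 = 34/3
E[X | Bag 2] = (18 + 5 + 2)/3 = 25/3
E[X] = (2/5)·34/3 + (3/5)·25/3 = 143/15

143/15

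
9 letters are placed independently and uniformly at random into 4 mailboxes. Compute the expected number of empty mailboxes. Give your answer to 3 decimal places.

Let Xⱼ=1 if mailbox j is empty. P(Xⱼ=1) = ((4-1)/4)^9 = 19683/262144.
By linearity, E[#empty] = 4·19683/262144 = 19683/65536.
≈ 0.300

0.300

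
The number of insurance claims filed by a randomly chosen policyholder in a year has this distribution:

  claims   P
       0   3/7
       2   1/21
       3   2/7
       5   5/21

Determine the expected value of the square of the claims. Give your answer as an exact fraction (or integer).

61/7

E[X²] = (3/7)·0 + (1/21)·4 + (2/7)·9 + (5/21)·25
     = 61/7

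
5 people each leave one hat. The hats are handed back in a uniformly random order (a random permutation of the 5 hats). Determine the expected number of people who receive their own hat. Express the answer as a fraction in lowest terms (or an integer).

1

Let Xᵢ = 1 if person i gets their own hat. For each i, P(Xᵢ=1) = 1/5.
By linearity of expectation, E[X₁+…+X_5] = 5·(1/5) = 1.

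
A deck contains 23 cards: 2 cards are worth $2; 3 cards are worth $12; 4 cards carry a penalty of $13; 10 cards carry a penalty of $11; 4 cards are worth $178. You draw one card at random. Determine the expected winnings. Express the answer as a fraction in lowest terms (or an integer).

590/23 dollars

E[payout] = (2/23)·2 + (3/23)·12 + (4/23)·(-13) + (10/23)·(-11) + (4/23)·178 = 590/23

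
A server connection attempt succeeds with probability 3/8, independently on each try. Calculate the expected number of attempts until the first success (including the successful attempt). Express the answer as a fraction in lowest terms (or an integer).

For a geometric distribution, E[trials] = 1/p = 1/(3/8) = 8/3.

8/3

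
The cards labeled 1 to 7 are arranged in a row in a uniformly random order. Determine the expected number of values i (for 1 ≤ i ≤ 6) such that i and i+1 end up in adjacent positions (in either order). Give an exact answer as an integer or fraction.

For each i ∈ {1,…,6}, let Xᵢ = 1 if i and i+1 are adjacent. P(Xᵢ=1) = 2·(7−1)!/7! = 2/7.
By linearity, E[ΣXᵢ] = (6)·(2/7) = 12/7.

12/7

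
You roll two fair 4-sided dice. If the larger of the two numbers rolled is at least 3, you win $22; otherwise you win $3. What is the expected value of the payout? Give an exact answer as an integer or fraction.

69/4 dollars

E[payout] = (1/4)·3 + (3/4)·22 = 69/4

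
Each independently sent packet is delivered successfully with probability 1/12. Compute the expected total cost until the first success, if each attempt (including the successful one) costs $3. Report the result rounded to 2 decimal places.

$36.00

E[#attempts] = 1/p = 12; E[cost] = 3·12 = 36.
≈ 36.00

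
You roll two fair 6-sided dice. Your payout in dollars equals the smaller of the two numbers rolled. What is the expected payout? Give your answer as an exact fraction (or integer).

91/36 dollars

Distribution of the smaller of the two numbers rolled: 1 w.p. 11/36, 2 w.p. 1/4, 3 w.p. 7/36, 4 w.p. 5/36, 5 w.p. 1/12, 6 w.p. 1/36
E[payout] = (11/36)·1 + (1/4)·2 + (7/36)·3 + (5/36)·4 + (1/12)·5 + (1/36)·6 = 91/36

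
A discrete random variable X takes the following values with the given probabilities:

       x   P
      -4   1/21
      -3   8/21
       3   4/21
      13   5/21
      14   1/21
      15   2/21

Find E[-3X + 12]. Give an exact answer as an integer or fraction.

-9/7

E[-3x+12] = (1/21)·24 + (8/21)·21 + (4/21)·3 + (5/21)·(-27) + (1/21)·(-30) + (2/21)·(-33)
     = -9/7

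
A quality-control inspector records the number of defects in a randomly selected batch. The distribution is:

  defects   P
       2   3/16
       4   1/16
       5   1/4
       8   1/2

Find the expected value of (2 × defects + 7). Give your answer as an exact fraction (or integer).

E[2x+7] = (3/16)·11 + (1/16)·15 + (1/4)·17 + (1/2)·23
     = 75/4

75/4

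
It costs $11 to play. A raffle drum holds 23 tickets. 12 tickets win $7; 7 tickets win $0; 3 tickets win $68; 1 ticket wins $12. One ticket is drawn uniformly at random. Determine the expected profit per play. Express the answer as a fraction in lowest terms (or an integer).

47/23 dollars

E[payout] = (12/23)·7 + (7/23)·0 + (3/23)·68 + (1/23)·12 = 300/23
Expected profit = 300/23 − 11 = 47/23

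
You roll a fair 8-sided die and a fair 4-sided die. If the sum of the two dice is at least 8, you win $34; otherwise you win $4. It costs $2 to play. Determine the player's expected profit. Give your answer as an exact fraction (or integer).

121/8 dollars

E[payout] = (9/16)·4 + (7/16)·34 = 137/8
Expected profit = 137/8 − 2 = 121/8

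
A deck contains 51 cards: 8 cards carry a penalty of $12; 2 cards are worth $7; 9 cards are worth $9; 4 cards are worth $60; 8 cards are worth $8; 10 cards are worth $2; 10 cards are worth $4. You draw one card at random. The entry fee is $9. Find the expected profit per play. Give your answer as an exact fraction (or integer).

E[payout] = (8/51)·(-12) + (2/51)·7 + (9/51)·9 + (4/51)·60 + (8/51)·8 + (10/51)·2 + (10/51)·4 = 121/17
Expected profit = 121/17 − 9 = -32/17

-32/17 dollars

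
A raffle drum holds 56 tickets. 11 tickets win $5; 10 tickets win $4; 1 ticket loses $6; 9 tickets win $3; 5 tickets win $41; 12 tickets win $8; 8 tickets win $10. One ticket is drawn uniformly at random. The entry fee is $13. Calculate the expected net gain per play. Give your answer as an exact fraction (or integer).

-33/8 dollars

E[payout] = (11/56)·5 + (10/56)·4 + (1/56)·(-6) + (9/56)·3 + (5/56)·41 + (12/56)·8 + (8/56)·10 = 71/8
Expected profit = 71/8 − 13 = -33/8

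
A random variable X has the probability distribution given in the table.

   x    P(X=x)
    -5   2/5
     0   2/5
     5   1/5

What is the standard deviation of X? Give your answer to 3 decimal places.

3.742

E[X] = -1, E[X²] = 15
Var(X) = E[X²] − (E[X])² = 15 − 1 = 14
SD(X) = √(14) ≈ 3.742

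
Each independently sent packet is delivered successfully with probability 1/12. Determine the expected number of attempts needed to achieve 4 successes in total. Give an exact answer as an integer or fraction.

By linearity (sum of 4 independent geometric waits), E[trials] = 4/p = 4/(1/12) = 48.

48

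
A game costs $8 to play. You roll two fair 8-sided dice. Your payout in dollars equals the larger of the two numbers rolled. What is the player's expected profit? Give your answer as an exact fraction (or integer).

Distribution of the larger of the two numbers rolled: 1 w.p. 1/64, 2 w.p. 3/64, 3 w.p. 5/64, 4 w.p. 7/64, 5 w.p. 9/64, 6 w.p. 11/64, …
E[payout] = (1/64)·1 + (3/64)·2 + (5/64)·3 + (7/64)·4 + (9/64)·5 + (11/64)·6 + (13/64)·7 + (15/64)·8 = 93/16
Expected profit = 93/16 − 8 = -35/16

-35/16 dollars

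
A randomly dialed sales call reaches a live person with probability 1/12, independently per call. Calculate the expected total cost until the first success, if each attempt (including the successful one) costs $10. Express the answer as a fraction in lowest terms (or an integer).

E[#attempts] = 1/p = 12; E[cost] = 10·12 = 120.

$120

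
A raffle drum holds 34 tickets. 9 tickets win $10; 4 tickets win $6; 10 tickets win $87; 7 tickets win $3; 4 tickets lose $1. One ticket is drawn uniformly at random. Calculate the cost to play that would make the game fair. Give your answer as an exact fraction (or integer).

1001/34 dollars

E[payout] = (9/34)·10 + (4/34)·6 + (10/34)·87 + (7/34)·3 + (4/34)·(-1) = 1001/34
Fair fee = E[payout] = 1001/34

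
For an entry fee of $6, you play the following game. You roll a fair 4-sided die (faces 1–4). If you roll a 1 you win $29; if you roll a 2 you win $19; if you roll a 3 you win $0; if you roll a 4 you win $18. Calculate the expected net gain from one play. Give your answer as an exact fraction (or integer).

21/2 dollars

E[payout] = (1/4)·0 + (1/4)·18 + (1/4)·19 + (1/4)·29 = 33/2
Expected profit = 33/2 − 6 = 21/2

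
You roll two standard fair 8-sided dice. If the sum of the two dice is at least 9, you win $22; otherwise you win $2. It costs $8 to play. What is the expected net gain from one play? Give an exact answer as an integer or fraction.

E[payout] = (7/16)·2 + (9/16)·22 = 53/4
Expected profit = 53/4 − 8 = 21/4

21/4 dollars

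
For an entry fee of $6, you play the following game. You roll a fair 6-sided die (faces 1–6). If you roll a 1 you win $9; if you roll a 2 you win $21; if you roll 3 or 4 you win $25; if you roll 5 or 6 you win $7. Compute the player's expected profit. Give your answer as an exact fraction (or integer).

29/3 dollars

E[payout] = (1/3)·7 + (1/6)·9 + (1/6)·21 + (1/3)·25 = 47/3
Expected profit = 47/3 − 6 = 29/3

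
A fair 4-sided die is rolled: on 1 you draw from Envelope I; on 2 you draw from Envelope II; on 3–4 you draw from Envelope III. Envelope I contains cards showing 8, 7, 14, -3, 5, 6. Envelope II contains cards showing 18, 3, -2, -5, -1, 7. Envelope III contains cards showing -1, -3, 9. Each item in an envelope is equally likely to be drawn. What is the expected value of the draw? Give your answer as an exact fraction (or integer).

77/24

E[X | Envelope I] = (8 + 7 + 14 − 3 + 5 + 6)/6 = 37/6
E[X | Envelope II] = (18 + 3 − 2 − 5 − 1 + 7)/6 = 10/3
E[X | Envelope III] = (-1 − 3 + 9)/3 = 5/3
E[X] = (1/4)·37/6 + (1/4)·10/3 + (1/2)·5/3 = 77/24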